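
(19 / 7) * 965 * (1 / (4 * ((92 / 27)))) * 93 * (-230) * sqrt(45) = -690587775 * sqrt(5) / 56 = -27575021.60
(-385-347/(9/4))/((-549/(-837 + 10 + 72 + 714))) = -40.27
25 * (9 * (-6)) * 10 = -13500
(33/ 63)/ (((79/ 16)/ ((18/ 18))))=176/ 1659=0.11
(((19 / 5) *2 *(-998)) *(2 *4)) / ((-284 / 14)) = 1061872 / 355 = 2991.19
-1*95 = -95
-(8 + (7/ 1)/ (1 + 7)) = -8.88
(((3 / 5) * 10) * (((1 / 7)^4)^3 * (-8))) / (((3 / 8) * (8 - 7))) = -128 / 13841287201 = -0.00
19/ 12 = 1.58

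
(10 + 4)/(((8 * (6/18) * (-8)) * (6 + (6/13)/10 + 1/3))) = -4095/39808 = -0.10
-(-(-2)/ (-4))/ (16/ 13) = 13/ 32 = 0.41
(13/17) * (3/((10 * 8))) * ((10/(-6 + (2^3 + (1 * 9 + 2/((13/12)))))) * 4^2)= 1014/2839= 0.36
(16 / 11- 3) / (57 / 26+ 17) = -442 / 5489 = -0.08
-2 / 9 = -0.22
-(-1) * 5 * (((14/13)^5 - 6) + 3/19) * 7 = -1084820345/7054567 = -153.78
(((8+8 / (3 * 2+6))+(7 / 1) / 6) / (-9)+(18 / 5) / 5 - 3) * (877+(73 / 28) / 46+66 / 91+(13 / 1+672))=-13237706357 / 2511600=-5270.63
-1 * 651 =-651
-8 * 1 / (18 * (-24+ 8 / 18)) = 1 / 53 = 0.02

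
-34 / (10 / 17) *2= -578 / 5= -115.60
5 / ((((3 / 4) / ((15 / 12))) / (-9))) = -75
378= 378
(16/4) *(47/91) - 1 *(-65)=67.07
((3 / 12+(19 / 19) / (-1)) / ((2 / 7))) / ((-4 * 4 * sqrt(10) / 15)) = 0.78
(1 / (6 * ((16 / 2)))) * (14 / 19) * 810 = 945 / 76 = 12.43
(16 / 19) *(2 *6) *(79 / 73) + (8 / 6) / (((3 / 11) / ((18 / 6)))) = 106532 / 4161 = 25.60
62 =62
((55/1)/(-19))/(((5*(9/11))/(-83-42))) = 15125/171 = 88.45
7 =7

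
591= 591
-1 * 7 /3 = -7 /3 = -2.33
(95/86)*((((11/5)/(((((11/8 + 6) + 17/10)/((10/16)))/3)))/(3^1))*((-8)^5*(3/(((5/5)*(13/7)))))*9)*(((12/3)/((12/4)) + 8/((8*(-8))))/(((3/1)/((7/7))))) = -32115.53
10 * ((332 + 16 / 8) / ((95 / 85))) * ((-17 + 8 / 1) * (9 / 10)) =-459918 / 19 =-24206.21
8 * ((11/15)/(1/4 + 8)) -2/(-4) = 109/90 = 1.21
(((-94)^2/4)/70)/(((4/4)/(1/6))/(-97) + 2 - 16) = -2.24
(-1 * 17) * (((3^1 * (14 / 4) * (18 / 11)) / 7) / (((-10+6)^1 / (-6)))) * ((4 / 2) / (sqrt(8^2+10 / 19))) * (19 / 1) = -26163 * sqrt(23294) / 13486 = -296.09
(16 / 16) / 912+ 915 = 834481 / 912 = 915.00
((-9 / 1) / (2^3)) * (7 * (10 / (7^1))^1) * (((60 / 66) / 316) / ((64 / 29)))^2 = -946125 / 49490231296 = -0.00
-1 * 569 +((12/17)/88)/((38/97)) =-8086337/14212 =-568.98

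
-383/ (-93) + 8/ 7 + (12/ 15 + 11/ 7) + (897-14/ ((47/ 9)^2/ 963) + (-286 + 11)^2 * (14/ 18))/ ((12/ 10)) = 3194175837539/ 64712655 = 49359.37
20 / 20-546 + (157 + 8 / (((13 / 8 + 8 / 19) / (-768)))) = -3390.86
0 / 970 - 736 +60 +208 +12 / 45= -7016 / 15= -467.73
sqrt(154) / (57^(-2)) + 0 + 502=502 + 3249* sqrt(154)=40821.03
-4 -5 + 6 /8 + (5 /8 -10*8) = -701 /8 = -87.62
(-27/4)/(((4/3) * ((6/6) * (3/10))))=-135/8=-16.88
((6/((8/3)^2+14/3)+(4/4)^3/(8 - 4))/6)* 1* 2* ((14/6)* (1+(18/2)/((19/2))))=41699/36252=1.15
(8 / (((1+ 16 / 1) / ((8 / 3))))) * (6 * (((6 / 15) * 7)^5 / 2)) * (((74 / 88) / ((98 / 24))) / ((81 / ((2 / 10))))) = 25991168 / 78890625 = 0.33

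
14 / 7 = 2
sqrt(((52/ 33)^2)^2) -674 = -731282/ 1089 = -671.52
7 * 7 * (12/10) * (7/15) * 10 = 1372/5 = 274.40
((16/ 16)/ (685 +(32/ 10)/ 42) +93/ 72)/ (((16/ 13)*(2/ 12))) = 29021759/ 4603712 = 6.30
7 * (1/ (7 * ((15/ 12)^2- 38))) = -0.03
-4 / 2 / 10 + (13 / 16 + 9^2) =6529 / 80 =81.61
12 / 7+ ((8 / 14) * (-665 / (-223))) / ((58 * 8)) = 311081 / 181076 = 1.72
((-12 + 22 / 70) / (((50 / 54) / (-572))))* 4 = 25266384 / 875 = 28875.87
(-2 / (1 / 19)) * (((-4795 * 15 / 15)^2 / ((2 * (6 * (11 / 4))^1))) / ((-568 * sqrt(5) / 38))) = 1660024205 * sqrt(5) / 4686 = 792131.23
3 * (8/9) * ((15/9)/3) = 40/27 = 1.48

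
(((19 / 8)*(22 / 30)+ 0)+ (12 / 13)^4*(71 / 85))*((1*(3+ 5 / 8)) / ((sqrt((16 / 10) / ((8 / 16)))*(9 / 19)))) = 75383068727*sqrt(5) / 16780158720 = 10.05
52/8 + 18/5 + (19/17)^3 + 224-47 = 9260813/49130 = 188.50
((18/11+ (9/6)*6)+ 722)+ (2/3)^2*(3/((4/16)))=24353/33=737.97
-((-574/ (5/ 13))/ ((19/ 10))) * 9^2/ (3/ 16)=6447168/ 19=339324.63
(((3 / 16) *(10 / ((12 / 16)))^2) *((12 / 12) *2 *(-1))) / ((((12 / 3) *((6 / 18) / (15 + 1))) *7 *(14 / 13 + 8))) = -5200 / 413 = -12.59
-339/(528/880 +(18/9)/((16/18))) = -2260/19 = -118.95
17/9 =1.89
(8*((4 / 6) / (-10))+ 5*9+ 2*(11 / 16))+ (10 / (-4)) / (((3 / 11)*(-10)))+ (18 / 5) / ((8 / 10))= 6151 / 120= 51.26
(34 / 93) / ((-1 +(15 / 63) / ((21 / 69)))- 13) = -1666 / 60233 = -0.03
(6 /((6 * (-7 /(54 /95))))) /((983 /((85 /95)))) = -918 /12420205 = -0.00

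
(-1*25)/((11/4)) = -100/11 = -9.09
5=5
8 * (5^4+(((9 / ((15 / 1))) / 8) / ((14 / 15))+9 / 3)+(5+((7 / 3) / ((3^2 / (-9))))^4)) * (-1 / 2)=-6012217 / 2268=-2650.89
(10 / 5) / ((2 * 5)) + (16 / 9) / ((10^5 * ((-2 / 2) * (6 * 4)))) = 269999 / 1350000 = 0.20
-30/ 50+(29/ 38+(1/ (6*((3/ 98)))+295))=514039/ 1710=300.61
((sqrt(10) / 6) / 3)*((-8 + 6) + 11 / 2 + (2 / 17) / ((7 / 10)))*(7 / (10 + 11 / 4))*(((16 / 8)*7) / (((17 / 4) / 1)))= 5432*sqrt(10) / 14739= 1.17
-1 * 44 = -44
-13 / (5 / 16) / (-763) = 208 / 3815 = 0.05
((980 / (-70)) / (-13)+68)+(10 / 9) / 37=299164 / 4329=69.11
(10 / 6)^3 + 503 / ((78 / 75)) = 342775 / 702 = 488.28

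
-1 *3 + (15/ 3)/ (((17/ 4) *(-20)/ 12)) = -63/ 17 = -3.71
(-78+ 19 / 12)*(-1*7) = 6419 / 12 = 534.92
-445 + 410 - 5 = -40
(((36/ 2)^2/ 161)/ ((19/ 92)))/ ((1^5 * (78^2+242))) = 648/ 420679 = 0.00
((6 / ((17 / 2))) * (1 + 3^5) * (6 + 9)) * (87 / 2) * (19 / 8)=4537485 / 17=266910.88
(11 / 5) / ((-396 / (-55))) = 11 / 36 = 0.31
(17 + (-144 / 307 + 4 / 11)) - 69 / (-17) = 1202914 / 57409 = 20.95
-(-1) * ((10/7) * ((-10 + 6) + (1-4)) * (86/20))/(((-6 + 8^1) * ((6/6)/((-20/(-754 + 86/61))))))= -13115/22954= -0.57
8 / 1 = 8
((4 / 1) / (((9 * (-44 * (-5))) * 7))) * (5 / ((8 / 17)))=17 / 5544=0.00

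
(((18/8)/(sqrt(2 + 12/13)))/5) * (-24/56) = -27 * sqrt(494)/5320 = -0.11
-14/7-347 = -349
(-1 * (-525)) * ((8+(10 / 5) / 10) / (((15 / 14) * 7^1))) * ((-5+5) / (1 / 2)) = 0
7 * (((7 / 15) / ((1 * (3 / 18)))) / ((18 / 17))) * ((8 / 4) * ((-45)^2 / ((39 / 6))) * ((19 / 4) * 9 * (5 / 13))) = 32049675 / 169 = 189643.05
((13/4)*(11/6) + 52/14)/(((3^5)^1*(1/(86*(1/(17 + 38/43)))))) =3004625/15696828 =0.19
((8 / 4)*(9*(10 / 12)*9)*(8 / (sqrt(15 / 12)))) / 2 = 216*sqrt(5) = 482.99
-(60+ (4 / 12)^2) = -541 / 9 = -60.11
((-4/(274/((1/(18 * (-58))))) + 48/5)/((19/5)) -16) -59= -98474773/1358766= -72.47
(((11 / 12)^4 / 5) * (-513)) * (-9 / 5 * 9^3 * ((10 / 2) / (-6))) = -202792491 / 2560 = -79215.82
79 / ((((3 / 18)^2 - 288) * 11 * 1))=-2844 / 114037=-0.02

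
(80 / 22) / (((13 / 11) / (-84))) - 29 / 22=-74297 / 286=-259.78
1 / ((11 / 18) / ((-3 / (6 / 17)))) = -153 / 11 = -13.91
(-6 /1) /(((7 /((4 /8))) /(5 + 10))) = -45 /7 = -6.43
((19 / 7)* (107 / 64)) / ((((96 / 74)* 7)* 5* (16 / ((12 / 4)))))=75221 / 4014080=0.02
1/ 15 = 0.07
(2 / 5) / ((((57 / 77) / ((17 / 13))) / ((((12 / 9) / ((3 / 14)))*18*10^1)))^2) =859756226560 / 549081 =1565809.46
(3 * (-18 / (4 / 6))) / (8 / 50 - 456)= 2025 / 11396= 0.18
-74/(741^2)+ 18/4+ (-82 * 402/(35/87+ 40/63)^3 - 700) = -225958261375164251669/7472984036514750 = -30236.68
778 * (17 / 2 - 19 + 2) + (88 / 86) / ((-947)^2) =-255015710387 / 38562787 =-6613.00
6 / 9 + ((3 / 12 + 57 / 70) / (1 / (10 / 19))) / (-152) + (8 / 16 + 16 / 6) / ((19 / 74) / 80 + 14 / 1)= 8940384563 / 10055317104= 0.89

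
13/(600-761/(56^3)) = 2283008/105368839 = 0.02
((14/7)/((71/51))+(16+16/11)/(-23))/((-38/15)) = -91305/341297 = -0.27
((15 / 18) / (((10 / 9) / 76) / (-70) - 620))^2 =15920100 / 8812354410721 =0.00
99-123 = -24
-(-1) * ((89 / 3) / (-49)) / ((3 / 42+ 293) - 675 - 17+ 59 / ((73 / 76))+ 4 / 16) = 25988 / 14476287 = 0.00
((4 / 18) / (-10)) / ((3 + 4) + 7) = -1 / 630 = -0.00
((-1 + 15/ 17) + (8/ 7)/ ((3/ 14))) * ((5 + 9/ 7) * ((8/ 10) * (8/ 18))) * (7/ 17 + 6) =2915968/ 39015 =74.74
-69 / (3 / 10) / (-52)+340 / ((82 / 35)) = 159415 / 1066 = 149.55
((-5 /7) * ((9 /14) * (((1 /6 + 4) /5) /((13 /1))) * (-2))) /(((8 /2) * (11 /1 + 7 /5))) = 375 /315952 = 0.00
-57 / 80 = -0.71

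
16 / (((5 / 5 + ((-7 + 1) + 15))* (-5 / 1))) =-8 / 25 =-0.32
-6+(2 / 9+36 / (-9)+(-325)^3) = -308953213 / 9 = -34328134.78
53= 53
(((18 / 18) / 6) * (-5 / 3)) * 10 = -25 / 9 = -2.78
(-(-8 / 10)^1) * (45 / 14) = 18 / 7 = 2.57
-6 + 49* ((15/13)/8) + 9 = 1047/104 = 10.07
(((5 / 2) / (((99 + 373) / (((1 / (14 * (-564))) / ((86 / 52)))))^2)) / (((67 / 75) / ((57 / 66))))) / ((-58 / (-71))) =28497625 / 365939604573966753792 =0.00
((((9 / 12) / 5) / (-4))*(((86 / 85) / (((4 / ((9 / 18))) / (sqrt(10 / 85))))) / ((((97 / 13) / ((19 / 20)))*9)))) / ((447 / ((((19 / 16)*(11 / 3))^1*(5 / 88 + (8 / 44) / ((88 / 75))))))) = -8273759*sqrt(34) / 1016253930700800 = -0.00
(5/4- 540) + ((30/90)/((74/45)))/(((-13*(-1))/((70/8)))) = -2072585/3848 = -538.61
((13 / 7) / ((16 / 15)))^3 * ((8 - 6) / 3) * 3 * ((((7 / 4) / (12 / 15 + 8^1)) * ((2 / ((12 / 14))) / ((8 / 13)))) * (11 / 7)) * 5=803278125 / 12845056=62.54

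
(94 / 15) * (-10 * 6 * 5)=-1880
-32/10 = -16/5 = -3.20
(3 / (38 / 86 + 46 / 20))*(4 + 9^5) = 25392790 / 393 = 64612.70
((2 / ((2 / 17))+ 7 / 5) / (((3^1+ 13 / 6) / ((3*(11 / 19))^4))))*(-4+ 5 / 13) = -117.17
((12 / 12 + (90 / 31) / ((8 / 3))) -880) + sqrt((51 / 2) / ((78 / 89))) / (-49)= -108861 / 124 -sqrt(19669) / 1274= -878.02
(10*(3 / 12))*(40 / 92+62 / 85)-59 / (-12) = 36725 / 4692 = 7.83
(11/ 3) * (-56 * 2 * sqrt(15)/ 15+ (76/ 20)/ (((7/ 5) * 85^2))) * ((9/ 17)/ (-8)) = -627/ 6878200+ 154 * sqrt(15)/ 85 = 7.02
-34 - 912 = -946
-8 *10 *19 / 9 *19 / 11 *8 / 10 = -23104 / 99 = -233.37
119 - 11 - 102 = 6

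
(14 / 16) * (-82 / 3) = -287 / 12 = -23.92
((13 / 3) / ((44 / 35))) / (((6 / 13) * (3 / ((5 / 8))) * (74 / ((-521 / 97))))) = -15408575 / 136439424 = -0.11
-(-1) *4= 4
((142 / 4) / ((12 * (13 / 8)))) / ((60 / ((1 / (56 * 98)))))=71 / 12841920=0.00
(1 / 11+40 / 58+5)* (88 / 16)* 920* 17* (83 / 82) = 598433320 / 1189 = 503308.09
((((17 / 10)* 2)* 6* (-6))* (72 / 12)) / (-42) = 612 / 35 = 17.49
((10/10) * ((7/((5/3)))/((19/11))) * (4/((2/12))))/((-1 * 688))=-693/8170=-0.08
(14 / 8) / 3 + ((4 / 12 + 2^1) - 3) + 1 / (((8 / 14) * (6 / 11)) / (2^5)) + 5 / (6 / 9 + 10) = 9893 / 96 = 103.05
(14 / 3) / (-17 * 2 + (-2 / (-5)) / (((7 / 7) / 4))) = -35 / 243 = -0.14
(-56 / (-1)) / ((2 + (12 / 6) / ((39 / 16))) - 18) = -273 / 74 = -3.69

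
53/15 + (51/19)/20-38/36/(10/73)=-4.04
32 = 32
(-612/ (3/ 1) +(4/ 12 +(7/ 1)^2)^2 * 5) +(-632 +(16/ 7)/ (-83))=11332.86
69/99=0.70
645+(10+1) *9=744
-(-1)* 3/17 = 3/17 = 0.18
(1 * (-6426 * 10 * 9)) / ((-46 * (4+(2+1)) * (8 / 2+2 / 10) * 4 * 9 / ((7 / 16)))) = 3825 / 736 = 5.20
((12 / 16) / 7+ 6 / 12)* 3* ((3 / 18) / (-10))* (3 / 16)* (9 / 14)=-459 / 125440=-0.00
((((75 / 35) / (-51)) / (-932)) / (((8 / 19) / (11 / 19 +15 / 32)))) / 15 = 91 / 12168192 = 0.00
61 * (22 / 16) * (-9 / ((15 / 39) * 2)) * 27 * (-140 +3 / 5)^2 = -1029763993401 / 2000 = -514881996.70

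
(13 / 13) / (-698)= -1 / 698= -0.00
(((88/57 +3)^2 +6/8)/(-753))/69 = -278071/675233172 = -0.00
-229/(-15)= 229/15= 15.27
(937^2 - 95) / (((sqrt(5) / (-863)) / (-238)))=180310052356 * sqrt(5) / 5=80637106818.91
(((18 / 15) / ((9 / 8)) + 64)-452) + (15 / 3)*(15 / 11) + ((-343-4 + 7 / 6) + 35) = -228013 / 330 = -690.95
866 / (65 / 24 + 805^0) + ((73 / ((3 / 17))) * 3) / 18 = 484561 / 1602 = 302.47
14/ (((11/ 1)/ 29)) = 36.91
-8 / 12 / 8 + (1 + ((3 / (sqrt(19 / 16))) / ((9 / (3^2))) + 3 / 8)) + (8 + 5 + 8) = 12 * sqrt(19) / 19 + 535 / 24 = 25.04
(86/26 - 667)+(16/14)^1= -60292/91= -662.55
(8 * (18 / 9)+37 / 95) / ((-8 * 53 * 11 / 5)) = -1557 / 88616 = -0.02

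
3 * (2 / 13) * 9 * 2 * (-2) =-216 / 13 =-16.62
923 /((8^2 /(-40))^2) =360.55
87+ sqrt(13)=90.61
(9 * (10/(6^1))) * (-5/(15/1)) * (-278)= 1390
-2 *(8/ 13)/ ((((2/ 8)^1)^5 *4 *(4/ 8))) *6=-49152/ 13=-3780.92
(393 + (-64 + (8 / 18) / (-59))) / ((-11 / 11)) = -174695 / 531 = -328.99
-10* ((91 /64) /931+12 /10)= -51137 /4256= -12.02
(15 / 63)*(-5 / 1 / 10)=-5 / 42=-0.12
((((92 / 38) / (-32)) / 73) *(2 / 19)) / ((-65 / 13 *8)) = 23 / 8432960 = 0.00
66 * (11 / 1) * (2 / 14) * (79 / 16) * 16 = 57354 / 7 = 8193.43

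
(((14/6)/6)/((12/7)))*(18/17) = 49/204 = 0.24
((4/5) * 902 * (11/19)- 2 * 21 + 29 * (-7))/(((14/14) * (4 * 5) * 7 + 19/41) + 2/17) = 11439861/9308575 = 1.23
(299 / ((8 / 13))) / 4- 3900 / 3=-37713 / 32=-1178.53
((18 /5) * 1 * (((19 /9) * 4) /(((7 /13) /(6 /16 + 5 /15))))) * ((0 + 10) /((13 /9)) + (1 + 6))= 58463 /105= 556.79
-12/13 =-0.92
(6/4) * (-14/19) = -21/19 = -1.11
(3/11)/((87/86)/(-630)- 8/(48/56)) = -54180/1854479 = -0.03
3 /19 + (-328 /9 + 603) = 96908 /171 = 566.71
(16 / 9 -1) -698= -697.22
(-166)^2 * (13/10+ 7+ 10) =2521374/5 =504274.80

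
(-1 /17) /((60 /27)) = -9 /340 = -0.03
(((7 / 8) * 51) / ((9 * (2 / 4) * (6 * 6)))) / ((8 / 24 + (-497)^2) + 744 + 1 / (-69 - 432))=0.00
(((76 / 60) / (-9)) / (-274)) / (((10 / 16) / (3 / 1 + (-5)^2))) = 2128 / 92475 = 0.02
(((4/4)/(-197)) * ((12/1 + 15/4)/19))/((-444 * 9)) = 7/6647568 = 0.00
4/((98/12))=24/49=0.49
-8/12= -0.67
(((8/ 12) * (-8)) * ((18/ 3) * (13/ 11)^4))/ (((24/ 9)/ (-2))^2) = -514098/ 14641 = -35.11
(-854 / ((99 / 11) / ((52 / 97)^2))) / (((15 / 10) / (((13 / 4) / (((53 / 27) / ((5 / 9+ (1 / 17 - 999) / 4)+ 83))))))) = 381634314152 / 76297581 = 5001.92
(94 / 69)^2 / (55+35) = 4418 / 214245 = 0.02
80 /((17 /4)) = 320 /17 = 18.82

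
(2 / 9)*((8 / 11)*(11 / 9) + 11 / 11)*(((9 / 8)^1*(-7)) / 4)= -119 / 144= -0.83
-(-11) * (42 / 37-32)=-12562 / 37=-339.51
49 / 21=7 / 3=2.33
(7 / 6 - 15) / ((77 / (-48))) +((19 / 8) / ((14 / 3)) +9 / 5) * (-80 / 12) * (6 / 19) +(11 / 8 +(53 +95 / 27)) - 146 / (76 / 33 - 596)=47906110181 / 773903592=61.90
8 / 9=0.89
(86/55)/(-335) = -86/18425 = -0.00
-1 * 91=-91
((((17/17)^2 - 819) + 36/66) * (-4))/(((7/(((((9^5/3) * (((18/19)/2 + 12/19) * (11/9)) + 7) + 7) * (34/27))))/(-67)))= -5916451924736/5643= -1048458607.96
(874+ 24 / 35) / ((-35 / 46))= -1408244 / 1225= -1149.59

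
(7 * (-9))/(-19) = 63/19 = 3.32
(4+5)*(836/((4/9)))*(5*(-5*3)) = -1269675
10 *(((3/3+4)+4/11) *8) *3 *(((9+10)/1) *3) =807120/11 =73374.55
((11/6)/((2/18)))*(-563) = -18579/2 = -9289.50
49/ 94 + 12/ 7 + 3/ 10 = 4171/ 1645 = 2.54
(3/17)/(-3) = -1/17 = -0.06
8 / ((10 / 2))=8 / 5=1.60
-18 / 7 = -2.57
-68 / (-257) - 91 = -90.74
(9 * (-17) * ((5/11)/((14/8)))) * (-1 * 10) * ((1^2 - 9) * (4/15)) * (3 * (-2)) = 391680/77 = 5086.75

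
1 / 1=1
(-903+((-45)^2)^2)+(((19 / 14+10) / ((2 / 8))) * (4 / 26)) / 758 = 141395312376 / 34489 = 4099722.01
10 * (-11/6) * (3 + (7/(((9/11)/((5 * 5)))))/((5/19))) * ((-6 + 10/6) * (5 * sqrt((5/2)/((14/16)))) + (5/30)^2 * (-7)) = 1413335/486 + 52495300 * sqrt(35)/567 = 550644.22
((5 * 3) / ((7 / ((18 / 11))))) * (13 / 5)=702 / 77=9.12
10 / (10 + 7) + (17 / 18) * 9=309 / 34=9.09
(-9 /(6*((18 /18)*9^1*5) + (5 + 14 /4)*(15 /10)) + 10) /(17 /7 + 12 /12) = 13153 /4524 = 2.91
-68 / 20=-17 / 5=-3.40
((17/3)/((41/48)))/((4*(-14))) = -34/287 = -0.12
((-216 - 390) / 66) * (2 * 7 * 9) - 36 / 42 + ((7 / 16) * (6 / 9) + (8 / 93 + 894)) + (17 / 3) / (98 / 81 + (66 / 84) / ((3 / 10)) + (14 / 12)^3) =-369279361961 / 1407623448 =-262.34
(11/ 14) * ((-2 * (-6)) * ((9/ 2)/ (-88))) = -27/ 56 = -0.48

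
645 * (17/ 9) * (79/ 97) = 288745/ 291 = 992.25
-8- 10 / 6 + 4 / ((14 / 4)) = -179 / 21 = -8.52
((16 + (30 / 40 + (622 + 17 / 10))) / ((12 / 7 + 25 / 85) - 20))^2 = 2323402081441 / 1833552400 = 1267.16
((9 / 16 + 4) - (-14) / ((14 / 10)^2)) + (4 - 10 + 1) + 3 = 1087 / 112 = 9.71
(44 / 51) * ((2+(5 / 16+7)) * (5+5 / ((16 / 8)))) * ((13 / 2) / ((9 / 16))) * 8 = 852280 / 153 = 5570.46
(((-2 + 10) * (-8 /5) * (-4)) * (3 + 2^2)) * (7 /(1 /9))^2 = 7112448 /5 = 1422489.60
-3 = -3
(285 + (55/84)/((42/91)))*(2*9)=144355/28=5155.54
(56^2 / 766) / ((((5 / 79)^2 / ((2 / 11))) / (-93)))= -1820175168 / 105325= -17281.51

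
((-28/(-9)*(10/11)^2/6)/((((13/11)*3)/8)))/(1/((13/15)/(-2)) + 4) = 5600/9801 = 0.57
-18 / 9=-2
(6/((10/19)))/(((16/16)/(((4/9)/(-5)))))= -76/75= -1.01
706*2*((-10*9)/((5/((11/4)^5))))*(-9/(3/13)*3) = 59864106159/128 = 467688329.37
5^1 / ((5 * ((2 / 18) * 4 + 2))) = 0.41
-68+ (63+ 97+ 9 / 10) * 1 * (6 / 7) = 69.91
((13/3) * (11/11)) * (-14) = -60.67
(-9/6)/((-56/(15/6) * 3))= 5/224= 0.02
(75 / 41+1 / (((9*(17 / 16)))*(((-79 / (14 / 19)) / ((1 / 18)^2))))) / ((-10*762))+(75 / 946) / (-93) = -93101975751427 / 85215540816372780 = -0.00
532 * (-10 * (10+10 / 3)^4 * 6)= -27238400000 / 27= -1008829629.63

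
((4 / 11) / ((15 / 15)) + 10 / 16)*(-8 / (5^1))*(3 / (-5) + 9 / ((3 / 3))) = -3654 / 275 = -13.29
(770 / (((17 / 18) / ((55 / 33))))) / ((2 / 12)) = 138600 / 17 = 8152.94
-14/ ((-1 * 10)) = 7/ 5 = 1.40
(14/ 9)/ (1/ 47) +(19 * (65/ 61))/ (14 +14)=1134979/ 15372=73.83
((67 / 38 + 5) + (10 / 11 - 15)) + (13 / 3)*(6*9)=94749 / 418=226.67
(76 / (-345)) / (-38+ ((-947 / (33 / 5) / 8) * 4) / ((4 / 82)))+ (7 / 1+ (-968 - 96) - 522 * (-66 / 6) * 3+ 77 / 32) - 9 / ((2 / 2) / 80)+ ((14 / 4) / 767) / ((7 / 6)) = 8685479495182151 / 562115646560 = 15451.41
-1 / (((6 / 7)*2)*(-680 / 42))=49 / 1360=0.04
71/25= 2.84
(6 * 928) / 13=5568 / 13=428.31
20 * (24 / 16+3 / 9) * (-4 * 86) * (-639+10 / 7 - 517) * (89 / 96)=94507765 / 7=13501109.29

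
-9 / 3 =-3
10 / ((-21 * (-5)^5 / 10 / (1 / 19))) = 0.00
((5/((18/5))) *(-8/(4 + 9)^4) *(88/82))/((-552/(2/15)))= 220/2181574863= 0.00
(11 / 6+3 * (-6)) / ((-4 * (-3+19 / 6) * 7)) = 3.46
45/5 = 9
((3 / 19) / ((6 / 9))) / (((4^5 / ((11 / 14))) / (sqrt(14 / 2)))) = 99 * sqrt(7) / 544768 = 0.00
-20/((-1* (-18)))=-10/9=-1.11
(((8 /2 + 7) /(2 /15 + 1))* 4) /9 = 220 /51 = 4.31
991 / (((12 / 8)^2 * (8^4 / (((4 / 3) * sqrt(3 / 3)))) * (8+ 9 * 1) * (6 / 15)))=4955 / 235008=0.02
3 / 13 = 0.23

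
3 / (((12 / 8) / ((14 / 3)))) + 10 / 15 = 10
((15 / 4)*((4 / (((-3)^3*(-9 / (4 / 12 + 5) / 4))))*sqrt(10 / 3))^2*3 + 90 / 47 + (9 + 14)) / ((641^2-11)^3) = 0.00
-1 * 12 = -12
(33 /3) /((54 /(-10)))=-55 /27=-2.04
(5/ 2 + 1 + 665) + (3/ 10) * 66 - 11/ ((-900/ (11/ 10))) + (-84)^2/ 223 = 1444949083/ 2007000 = 719.95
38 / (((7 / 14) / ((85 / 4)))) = 1615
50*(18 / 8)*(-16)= -1800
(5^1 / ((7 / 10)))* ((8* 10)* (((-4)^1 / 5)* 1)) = -3200 / 7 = -457.14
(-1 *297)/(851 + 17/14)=-0.35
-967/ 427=-2.26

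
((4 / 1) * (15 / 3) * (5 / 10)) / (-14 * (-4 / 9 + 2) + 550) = 45 / 2377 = 0.02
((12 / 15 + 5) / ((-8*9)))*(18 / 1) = -29 / 20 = -1.45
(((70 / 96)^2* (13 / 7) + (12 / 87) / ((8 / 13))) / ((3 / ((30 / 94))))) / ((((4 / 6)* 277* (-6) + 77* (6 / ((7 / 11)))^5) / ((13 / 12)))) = 12633617815 / 519024742838710272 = 0.00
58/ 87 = 2/ 3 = 0.67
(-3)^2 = 9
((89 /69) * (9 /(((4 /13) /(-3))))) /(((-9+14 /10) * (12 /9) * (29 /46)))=156195 /8816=17.72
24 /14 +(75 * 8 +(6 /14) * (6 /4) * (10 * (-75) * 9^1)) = -26163 /7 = -3737.57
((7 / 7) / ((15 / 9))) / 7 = 3 / 35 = 0.09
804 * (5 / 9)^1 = 1340 / 3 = 446.67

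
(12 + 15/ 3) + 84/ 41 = 781/ 41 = 19.05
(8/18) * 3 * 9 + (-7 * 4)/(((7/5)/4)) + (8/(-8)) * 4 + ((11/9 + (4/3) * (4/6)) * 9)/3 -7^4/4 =-7991/12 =-665.92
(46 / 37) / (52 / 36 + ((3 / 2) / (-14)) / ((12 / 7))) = 6624 / 7363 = 0.90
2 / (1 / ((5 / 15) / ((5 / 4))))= 8 / 15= 0.53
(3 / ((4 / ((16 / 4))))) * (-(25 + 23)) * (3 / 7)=-432 / 7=-61.71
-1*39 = -39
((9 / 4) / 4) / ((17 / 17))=9 / 16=0.56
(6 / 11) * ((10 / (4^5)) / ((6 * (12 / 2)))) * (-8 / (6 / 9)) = -5 / 2816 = -0.00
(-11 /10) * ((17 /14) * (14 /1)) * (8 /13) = -748 /65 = -11.51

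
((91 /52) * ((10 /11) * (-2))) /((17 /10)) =-350 /187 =-1.87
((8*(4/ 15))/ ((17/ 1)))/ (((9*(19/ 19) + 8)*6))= 16/ 13005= 0.00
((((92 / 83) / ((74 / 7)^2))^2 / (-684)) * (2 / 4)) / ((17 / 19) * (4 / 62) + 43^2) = -5624857 / 144631636966473480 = -0.00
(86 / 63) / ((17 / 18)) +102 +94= 23496 / 119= 197.45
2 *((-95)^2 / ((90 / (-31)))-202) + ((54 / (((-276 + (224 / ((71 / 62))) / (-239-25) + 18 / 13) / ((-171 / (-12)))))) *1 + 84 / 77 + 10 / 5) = -10994983904119 / 1660641444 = -6620.93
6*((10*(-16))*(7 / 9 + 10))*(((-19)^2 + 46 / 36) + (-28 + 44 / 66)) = -93570080 / 27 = -3465558.52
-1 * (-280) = 280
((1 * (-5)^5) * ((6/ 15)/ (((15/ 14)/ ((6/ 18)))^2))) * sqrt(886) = -3601.29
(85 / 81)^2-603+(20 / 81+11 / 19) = -74929151 / 124659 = -601.07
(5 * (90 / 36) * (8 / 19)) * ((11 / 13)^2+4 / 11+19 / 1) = 3732800 / 35321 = 105.68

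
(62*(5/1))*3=930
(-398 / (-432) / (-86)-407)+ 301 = -1969255 / 18576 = -106.01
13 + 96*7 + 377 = 1062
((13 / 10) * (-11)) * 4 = -286 / 5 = -57.20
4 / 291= 0.01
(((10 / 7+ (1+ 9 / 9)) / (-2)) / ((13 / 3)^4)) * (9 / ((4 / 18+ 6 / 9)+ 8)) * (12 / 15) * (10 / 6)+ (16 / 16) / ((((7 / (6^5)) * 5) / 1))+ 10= 46416025 / 199927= 232.16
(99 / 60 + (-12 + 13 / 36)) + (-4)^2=6.01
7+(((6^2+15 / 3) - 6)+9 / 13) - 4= 503 / 13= 38.69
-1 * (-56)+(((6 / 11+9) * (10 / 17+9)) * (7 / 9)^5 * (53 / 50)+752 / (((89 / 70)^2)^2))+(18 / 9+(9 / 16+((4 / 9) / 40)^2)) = 34543408413892888589 / 92374673614304400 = 373.95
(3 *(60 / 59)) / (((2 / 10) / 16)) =14400 / 59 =244.07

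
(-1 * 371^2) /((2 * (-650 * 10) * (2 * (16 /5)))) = 137641 /83200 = 1.65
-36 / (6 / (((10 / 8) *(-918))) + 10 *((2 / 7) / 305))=-2939895 / 338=-8697.91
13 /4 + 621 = 2497 /4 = 624.25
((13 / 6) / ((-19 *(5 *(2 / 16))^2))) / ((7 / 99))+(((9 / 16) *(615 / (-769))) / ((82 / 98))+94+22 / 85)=62310094741 / 695483600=89.59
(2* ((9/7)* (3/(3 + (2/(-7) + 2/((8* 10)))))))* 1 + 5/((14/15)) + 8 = 173669/10738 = 16.17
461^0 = 1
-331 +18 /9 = -329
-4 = -4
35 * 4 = 140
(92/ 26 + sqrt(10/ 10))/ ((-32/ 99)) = -5841/ 416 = -14.04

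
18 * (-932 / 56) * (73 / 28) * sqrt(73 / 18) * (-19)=969513 * sqrt(146) / 392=29884.36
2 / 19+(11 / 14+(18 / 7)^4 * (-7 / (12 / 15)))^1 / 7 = -4966515 / 91238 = -54.43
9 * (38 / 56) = 171 / 28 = 6.11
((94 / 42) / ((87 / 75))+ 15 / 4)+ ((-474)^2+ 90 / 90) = 547327007 / 2436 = 224682.68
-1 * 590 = -590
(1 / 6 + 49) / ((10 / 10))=295 / 6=49.17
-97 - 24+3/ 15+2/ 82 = -24759/ 205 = -120.78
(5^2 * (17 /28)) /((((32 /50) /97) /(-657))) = -677120625 /448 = -1511429.97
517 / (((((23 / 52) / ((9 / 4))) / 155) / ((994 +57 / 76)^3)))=25680417761647935 / 64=401256527525748.98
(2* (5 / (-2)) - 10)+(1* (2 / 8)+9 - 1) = -27 / 4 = -6.75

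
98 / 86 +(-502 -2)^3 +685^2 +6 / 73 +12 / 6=-127554835.78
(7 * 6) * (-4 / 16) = -21 / 2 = -10.50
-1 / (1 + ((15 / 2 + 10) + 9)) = -2 / 55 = -0.04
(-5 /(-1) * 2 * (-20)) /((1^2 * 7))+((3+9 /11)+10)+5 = -751 /77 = -9.75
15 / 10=3 / 2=1.50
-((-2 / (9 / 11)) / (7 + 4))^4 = -16 / 6561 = -0.00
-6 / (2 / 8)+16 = -8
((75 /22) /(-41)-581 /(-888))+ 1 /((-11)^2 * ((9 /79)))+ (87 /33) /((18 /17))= 3.13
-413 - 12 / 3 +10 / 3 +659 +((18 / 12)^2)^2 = 12019 / 48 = 250.40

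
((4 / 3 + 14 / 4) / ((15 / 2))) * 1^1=29 / 45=0.64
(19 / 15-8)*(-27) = 909 / 5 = 181.80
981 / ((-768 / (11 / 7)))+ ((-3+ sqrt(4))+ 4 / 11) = -52111 / 19712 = -2.64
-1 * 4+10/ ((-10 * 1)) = -5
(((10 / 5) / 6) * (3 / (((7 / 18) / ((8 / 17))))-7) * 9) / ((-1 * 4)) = 1203 / 476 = 2.53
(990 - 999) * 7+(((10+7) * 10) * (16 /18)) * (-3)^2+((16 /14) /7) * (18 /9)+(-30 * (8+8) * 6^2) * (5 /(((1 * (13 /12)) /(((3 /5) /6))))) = -4253923 /637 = -6678.06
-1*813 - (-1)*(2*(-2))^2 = -797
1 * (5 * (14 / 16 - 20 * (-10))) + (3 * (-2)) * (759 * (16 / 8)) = -64829 / 8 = -8103.62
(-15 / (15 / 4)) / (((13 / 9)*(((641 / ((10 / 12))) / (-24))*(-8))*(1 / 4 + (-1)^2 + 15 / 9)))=-216 / 58331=-0.00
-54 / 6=-9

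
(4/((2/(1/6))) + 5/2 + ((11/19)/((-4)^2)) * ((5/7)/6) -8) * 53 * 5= -5822315/4256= -1368.03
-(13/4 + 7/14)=-15/4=-3.75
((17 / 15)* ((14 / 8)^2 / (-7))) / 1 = -119 / 240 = -0.50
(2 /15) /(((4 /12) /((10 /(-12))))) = -1 /3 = -0.33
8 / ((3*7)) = 8 / 21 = 0.38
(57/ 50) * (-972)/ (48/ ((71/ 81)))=-4047/ 200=-20.24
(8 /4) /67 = 2 /67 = 0.03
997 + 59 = 1056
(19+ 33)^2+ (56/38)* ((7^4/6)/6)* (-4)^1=395156/171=2310.85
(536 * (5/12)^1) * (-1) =-670/3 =-223.33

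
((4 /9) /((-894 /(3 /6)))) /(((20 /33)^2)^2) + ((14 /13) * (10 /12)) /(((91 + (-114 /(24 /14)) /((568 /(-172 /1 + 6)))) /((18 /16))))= 6757625987 /925731040000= 0.01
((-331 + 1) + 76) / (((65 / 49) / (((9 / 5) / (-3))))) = 37338 / 325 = 114.89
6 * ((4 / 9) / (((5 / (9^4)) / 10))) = 34992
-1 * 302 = -302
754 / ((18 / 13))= 4901 / 9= 544.56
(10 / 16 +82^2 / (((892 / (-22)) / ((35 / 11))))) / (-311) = 940245 / 554824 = 1.69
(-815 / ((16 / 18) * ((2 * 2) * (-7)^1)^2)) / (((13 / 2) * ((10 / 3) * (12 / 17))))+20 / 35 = 161429 / 326144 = 0.49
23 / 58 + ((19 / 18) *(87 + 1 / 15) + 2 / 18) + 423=515.41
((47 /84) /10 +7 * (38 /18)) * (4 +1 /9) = 60.98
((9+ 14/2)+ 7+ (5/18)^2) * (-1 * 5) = -37385/324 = -115.39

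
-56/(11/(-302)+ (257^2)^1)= -0.00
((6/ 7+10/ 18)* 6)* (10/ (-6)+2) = 178/ 63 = 2.83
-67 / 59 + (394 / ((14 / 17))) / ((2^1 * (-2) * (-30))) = 141311 / 49560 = 2.85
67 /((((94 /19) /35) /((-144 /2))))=-1603980 /47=-34127.23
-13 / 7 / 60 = -13 / 420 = -0.03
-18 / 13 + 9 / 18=-23 / 26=-0.88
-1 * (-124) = 124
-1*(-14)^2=-196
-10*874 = -8740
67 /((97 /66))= 4422 /97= 45.59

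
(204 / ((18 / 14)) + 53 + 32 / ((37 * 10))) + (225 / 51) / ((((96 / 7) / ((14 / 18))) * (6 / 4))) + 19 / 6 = 215.09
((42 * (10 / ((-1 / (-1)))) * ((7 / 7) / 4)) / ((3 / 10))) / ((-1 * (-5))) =70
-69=-69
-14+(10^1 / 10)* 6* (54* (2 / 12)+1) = 46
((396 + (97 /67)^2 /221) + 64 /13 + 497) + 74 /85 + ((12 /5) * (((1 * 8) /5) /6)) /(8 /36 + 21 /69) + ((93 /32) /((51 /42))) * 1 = 39033114313283 /43254208400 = 902.41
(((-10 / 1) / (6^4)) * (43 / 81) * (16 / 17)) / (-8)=215 / 446148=0.00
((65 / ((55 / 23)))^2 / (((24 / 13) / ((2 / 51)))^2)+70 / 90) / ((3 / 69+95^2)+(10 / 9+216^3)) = 1158222983 / 10513954874006496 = 0.00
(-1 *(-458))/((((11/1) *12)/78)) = 2977/11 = 270.64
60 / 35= 12 / 7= 1.71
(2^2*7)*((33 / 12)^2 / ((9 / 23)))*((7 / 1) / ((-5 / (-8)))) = 272734 / 45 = 6060.76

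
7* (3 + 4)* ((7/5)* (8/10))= 54.88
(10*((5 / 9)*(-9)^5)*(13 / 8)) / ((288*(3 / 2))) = -78975 / 64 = -1233.98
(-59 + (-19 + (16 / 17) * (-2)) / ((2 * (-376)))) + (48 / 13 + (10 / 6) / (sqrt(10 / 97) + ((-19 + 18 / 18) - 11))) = -2250425398261 / 40667348592 - 5 * sqrt(970) / 244701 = -55.34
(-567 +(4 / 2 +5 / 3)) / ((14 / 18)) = -5070 / 7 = -724.29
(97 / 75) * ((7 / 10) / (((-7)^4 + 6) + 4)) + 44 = 79563679 / 1808250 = 44.00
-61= -61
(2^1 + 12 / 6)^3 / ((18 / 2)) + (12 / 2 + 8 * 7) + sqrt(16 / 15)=4 * sqrt(15) / 15 + 622 / 9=70.14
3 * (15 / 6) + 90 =195 / 2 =97.50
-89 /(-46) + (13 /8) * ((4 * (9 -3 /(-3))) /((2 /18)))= 26999 /46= 586.93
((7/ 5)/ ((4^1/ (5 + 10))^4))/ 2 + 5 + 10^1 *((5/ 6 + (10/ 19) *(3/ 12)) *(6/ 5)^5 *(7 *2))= 583156157/ 1216000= 479.57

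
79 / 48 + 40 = 41.65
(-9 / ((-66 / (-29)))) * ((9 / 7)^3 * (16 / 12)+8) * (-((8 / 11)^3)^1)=82762752 / 5021863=16.48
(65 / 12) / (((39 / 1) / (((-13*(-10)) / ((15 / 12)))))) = 14.44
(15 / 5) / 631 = 3 / 631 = 0.00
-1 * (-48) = 48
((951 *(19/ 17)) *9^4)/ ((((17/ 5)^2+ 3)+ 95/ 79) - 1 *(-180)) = 1369226025/ 38437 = 35622.60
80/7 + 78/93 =2662/217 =12.27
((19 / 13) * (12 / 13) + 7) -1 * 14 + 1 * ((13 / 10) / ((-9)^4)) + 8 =26049367 / 11088090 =2.35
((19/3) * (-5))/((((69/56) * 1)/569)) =-3027080/207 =-14623.57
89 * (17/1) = 1513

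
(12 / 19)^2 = 144 / 361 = 0.40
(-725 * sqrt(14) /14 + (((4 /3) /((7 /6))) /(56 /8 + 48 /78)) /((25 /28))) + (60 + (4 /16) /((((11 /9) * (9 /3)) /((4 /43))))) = 6404063 /106425-725 * sqrt(14) /14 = -133.59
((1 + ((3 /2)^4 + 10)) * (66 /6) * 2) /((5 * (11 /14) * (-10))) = -9.00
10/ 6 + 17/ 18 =47/ 18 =2.61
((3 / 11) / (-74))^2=9 / 662596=0.00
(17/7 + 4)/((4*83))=45/2324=0.02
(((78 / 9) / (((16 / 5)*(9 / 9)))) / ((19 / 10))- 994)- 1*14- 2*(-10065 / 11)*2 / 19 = -185579 / 228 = -813.94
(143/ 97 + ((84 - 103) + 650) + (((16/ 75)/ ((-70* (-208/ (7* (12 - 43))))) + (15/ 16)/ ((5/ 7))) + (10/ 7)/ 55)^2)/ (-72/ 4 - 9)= -2219258143555257577/ 94472662284000000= -23.49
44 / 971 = 0.05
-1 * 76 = -76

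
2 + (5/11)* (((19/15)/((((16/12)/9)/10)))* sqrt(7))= 2 + 855* sqrt(7)/22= 104.82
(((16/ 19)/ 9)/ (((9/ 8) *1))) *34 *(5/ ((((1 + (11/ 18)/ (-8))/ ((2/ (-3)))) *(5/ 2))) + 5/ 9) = -4626176/ 1842183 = -2.51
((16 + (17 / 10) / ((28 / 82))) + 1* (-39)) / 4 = -2523 / 560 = -4.51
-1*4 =-4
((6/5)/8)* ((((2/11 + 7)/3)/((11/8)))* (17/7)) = 2686/4235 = 0.63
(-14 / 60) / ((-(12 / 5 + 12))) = 7 / 432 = 0.02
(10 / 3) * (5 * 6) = 100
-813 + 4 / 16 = -3251 / 4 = -812.75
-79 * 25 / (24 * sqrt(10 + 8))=-1975 * sqrt(2) / 144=-19.40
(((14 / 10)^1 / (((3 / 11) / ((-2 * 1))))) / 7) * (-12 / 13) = 88 / 65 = 1.35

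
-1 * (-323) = 323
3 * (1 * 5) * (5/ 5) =15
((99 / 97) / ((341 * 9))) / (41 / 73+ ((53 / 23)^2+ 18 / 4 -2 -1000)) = -77234 / 230298380961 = -0.00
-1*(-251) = 251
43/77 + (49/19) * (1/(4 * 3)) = 13577/17556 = 0.77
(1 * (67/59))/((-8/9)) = -603/472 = -1.28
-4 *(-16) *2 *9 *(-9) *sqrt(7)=-10368 *sqrt(7)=-27431.15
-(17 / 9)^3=-4913 / 729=-6.74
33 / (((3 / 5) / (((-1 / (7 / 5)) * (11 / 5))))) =-605 / 7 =-86.43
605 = 605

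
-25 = -25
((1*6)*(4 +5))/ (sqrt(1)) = 54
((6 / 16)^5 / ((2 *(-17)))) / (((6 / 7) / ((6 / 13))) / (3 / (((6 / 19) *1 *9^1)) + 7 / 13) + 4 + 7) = -634473 / 35387539456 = -0.00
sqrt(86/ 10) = sqrt(215)/ 5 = 2.93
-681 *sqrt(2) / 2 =-481.54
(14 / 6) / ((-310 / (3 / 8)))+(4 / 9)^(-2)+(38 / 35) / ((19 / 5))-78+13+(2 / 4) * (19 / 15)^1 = -59.02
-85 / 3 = -28.33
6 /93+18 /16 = 295 /248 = 1.19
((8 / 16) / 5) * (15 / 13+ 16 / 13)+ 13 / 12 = 1031 / 780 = 1.32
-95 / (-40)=19 / 8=2.38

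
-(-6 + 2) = 4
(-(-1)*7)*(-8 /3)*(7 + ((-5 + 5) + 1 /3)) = -1232 /9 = -136.89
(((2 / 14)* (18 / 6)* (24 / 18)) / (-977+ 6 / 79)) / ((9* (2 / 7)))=-158 / 694593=-0.00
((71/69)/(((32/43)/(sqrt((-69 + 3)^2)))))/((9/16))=33583/207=162.24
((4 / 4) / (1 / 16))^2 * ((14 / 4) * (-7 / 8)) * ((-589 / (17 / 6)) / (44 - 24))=8148.99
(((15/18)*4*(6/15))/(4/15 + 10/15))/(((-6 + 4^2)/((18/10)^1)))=9/35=0.26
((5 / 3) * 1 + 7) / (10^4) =13 / 15000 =0.00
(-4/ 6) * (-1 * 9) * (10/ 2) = 30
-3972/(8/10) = -4965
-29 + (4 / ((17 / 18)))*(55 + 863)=3859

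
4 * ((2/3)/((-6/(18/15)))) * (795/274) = -1.55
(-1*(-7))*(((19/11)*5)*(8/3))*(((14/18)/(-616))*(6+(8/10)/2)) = -4256/3267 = -1.30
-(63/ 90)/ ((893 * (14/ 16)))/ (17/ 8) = -0.00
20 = 20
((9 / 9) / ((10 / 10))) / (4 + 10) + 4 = 57 / 14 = 4.07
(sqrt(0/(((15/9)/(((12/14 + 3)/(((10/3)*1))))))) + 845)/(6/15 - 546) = -1.55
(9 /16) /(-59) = -9 /944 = -0.01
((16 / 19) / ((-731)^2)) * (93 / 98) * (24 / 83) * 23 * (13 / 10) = 2669472 / 206458387765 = 0.00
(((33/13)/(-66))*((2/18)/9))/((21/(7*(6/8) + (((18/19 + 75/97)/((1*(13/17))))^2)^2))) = -1938015722396256085/2775831554154379826664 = -0.00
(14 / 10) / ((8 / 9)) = 63 / 40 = 1.58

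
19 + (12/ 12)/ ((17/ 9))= 332/ 17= 19.53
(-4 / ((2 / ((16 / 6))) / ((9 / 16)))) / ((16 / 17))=-51 / 16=-3.19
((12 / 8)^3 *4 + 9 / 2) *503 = 9054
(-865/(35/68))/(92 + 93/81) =-317628/17605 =-18.04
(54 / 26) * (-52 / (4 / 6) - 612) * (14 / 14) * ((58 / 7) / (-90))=12006 / 91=131.93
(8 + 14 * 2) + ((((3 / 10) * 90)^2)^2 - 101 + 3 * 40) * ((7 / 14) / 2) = 132901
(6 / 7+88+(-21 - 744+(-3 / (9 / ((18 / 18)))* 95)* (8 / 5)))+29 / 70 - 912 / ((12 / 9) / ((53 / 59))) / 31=-286614067 / 384090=-746.22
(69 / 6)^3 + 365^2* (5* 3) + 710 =2000605.88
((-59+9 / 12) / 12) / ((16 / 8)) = -233 / 96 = -2.43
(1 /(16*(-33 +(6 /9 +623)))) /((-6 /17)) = -17 /56704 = -0.00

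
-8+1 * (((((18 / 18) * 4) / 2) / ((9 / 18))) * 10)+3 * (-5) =17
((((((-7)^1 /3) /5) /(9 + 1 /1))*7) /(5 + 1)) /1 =-49 /900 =-0.05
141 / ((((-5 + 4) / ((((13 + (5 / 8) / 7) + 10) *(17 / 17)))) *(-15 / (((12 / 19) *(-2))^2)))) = 346.30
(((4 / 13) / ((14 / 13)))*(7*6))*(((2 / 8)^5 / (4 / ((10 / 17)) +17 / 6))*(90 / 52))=0.00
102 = 102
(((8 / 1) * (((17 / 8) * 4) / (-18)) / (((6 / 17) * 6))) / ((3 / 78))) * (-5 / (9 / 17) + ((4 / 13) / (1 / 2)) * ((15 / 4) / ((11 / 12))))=2576435 / 8019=321.29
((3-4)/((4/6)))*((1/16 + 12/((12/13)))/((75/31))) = -6479/800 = -8.10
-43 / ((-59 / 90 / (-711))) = -2751570 / 59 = -46636.78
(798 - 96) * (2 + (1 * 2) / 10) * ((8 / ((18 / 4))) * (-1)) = -13728 / 5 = -2745.60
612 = 612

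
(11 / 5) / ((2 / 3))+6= 93 / 10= 9.30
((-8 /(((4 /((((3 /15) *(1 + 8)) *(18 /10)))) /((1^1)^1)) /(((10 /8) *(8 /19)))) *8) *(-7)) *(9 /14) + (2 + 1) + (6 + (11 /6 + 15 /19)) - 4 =74329 /570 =130.40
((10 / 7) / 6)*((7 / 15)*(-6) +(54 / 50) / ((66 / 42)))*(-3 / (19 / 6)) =0.48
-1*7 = -7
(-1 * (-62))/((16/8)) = 31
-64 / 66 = -32 / 33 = -0.97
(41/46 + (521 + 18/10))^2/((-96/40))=-14507961601/126960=-114271.91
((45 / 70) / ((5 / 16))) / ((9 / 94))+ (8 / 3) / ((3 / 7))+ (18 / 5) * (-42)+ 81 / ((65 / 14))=-434258 / 4095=-106.05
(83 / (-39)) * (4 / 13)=-0.65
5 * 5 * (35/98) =125/14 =8.93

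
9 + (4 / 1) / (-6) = 25 / 3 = 8.33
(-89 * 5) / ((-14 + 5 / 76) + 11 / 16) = 135280 / 4027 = 33.59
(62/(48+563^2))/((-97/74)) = -4588/30750649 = -0.00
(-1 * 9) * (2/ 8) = -9/ 4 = -2.25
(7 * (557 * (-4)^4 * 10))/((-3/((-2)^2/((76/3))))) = -9981440/19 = -525338.95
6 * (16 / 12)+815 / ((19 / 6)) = 5042 / 19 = 265.37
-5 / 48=-0.10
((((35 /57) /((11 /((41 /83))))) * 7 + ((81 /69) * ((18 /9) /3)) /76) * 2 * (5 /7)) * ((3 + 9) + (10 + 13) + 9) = 9734420 /761691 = 12.78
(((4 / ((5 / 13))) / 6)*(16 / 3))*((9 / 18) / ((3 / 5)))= 208 / 27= 7.70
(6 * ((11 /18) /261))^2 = 121 /613089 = 0.00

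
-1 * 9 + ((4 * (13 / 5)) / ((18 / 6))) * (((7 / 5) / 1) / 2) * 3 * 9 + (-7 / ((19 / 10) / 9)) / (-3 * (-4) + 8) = 52119 / 950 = 54.86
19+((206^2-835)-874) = 40746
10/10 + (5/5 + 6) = 8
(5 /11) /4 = 5 /44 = 0.11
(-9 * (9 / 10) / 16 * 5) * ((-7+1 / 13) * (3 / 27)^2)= 45 / 208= 0.22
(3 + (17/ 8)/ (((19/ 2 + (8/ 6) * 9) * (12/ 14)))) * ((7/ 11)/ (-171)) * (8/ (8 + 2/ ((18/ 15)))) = -22505/ 2345607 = -0.01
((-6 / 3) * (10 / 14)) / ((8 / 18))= -45 / 14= -3.21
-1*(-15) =15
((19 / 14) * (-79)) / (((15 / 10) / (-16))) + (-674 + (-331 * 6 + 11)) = -31613 / 21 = -1505.38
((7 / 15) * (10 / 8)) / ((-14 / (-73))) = 73 / 24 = 3.04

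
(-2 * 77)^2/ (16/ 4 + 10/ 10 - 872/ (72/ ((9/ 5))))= -4235/ 3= -1411.67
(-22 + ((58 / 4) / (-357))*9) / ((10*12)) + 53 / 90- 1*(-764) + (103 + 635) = 128725847 / 85680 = 1502.40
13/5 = 2.60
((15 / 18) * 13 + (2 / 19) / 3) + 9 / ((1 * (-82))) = 8381 / 779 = 10.76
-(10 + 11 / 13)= -141 / 13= -10.85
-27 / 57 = -9 / 19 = -0.47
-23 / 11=-2.09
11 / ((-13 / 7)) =-77 / 13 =-5.92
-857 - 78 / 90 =-12868 / 15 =-857.87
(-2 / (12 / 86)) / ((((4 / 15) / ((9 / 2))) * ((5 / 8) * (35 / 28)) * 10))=-774 / 25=-30.96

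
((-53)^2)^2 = 7890481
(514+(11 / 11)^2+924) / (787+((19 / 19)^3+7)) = 1439 / 795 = 1.81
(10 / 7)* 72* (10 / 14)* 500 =1800000 / 49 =36734.69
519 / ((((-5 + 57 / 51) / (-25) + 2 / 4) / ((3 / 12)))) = 220575 / 1114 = 198.00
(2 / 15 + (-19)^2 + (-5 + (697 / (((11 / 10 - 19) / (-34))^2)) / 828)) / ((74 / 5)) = 5955482509 / 245402019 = 24.27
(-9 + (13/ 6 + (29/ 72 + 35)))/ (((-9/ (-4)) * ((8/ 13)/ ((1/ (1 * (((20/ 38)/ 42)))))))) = 3556553/ 2160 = 1646.55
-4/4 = -1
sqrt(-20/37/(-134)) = sqrt(24790)/2479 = 0.06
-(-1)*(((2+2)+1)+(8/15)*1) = 83/15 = 5.53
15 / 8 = 1.88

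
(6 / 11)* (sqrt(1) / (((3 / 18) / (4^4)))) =837.82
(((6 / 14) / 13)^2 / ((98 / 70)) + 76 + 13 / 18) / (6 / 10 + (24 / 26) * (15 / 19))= 7605057515 / 131709942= 57.74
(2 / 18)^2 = 1 / 81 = 0.01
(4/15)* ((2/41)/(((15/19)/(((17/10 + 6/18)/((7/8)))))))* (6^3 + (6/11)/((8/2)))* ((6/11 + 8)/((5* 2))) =276287056/39067875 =7.07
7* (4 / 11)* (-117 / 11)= -3276 / 121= -27.07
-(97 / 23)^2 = -9409 / 529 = -17.79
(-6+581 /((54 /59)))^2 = 1152942025 /2916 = 395384.78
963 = 963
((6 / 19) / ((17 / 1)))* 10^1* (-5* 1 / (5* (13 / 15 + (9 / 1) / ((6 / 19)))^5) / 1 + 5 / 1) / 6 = 26536860560420050 / 171428120790093523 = 0.15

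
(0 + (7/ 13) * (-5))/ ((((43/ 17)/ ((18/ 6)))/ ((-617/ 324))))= 367115/ 60372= 6.08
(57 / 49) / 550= 57 / 26950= 0.00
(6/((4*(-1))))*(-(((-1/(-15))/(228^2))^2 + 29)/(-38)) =-17632744070401/15403316659200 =-1.14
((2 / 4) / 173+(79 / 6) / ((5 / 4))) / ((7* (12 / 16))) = 2.01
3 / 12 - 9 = -35 / 4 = -8.75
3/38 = 0.08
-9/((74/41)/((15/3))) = -1845/74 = -24.93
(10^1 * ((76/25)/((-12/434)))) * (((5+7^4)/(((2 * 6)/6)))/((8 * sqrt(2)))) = -1653323 * sqrt(2)/20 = -116907.59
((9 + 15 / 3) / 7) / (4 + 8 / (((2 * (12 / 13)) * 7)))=42 / 97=0.43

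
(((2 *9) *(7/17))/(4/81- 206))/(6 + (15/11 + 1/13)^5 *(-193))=0.00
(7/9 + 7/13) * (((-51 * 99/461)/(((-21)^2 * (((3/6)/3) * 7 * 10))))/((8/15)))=-6171/1174628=-0.01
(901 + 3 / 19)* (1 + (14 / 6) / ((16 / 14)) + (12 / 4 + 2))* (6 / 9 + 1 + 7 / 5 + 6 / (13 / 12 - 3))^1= -462.12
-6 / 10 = -3 / 5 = -0.60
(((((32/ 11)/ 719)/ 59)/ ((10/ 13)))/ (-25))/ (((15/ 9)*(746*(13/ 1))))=-24/ 108783351875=-0.00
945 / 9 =105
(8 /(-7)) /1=-8 /7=-1.14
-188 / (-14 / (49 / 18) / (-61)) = -20069 / 9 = -2229.89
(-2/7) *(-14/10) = 2/5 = 0.40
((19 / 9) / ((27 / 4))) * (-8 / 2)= -304 / 243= -1.25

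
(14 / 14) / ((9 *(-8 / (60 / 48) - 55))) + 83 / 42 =76373 / 38682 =1.97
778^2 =605284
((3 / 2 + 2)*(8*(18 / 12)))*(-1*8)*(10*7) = -23520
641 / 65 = 9.86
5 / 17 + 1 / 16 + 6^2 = 9889 / 272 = 36.36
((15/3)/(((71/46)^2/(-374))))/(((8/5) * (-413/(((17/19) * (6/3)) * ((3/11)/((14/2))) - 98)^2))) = 4614952644852800/405100441207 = 11392.12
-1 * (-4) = 4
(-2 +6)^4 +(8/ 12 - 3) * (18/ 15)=1266/ 5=253.20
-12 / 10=-6 / 5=-1.20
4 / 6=2 / 3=0.67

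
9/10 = 0.90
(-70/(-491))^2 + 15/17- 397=-1623356154/4098377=-396.10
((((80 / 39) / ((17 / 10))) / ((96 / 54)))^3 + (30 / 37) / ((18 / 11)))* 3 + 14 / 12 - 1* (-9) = 30171468407 / 2396237142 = 12.59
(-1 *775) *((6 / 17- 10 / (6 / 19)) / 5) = 247535 / 51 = 4853.63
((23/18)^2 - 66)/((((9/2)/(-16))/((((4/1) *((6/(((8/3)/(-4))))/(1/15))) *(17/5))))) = -420189.63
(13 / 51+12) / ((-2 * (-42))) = 625 / 4284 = 0.15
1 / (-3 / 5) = -5 / 3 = -1.67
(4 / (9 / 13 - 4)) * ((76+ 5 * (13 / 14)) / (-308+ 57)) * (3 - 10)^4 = 10068422 / 10793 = 932.87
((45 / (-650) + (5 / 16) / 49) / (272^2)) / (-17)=3203 / 64093818880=0.00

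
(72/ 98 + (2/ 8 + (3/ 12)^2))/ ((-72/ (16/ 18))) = -821/ 63504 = -0.01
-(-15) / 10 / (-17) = -3 / 34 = -0.09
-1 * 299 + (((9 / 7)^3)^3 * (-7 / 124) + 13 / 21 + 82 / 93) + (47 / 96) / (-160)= -298.04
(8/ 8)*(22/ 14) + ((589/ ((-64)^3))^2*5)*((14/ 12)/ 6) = 27212997783101/ 17317308137472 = 1.57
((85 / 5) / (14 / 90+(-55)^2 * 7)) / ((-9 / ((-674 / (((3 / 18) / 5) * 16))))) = 0.11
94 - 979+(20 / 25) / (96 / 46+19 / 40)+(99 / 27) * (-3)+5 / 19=-40099799 / 44783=-895.42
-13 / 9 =-1.44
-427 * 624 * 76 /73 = -20250048 /73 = -277397.92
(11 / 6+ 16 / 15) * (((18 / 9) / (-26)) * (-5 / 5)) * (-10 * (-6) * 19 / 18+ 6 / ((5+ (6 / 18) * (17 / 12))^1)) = 552131 / 38415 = 14.37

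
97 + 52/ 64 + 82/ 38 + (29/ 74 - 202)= -1143221/ 11248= -101.64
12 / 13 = 0.92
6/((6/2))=2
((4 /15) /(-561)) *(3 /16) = -0.00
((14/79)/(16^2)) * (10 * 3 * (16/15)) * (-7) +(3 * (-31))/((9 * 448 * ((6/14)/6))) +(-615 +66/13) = -60180661/98592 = -610.40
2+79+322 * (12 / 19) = 5403 / 19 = 284.37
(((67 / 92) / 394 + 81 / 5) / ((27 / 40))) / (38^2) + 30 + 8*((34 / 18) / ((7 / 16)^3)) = 12752841143561 / 60592537404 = 210.47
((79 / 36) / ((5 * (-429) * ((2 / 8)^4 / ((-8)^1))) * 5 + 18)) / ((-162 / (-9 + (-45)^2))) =-4530176 / 3854709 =-1.18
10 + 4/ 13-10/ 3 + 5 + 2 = 545/ 39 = 13.97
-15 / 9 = -1.67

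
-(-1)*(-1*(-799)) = 799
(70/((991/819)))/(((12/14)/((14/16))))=468195/7928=59.06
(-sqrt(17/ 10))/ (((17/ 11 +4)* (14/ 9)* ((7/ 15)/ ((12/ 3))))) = -297* sqrt(170)/ 2989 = -1.30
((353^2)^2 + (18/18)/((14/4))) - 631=108691815752/7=15527402250.29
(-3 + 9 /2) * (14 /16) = 1.31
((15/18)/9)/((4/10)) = 25/108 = 0.23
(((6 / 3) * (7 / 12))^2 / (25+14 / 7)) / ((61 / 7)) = 343 / 59292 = 0.01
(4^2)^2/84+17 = 421/21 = 20.05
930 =930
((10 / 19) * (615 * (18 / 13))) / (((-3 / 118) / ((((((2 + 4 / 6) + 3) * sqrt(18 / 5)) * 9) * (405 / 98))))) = -26980800300 * sqrt(10) / 12103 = -7049556.48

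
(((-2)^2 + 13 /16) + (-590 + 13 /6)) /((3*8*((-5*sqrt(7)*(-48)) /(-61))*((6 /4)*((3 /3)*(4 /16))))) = 6.22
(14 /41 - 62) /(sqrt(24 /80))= -2528*sqrt(30) /123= -112.57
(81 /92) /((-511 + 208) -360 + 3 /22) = -297 /223606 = -0.00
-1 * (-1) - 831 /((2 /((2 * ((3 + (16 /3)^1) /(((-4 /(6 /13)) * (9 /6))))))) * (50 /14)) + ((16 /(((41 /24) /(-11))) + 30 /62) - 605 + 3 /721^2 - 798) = -11641867216845 /8589332843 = -1355.39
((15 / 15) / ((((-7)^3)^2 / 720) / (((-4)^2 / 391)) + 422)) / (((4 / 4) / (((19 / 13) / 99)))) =24320 / 7273294457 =0.00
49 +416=465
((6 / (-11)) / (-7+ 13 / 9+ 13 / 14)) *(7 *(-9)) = -47628 / 6413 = -7.43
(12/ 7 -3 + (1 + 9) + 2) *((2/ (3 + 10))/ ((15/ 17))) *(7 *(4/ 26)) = 340/ 169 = 2.01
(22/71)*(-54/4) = -297/71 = -4.18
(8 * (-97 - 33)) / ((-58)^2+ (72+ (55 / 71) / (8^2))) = -4725760 / 15613239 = -0.30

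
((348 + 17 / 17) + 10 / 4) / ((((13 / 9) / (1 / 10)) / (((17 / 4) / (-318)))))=-35853 / 110240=-0.33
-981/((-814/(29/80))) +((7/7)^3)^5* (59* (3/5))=2333697/65120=35.84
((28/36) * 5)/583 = 35/5247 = 0.01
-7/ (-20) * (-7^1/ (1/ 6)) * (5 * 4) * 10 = -2940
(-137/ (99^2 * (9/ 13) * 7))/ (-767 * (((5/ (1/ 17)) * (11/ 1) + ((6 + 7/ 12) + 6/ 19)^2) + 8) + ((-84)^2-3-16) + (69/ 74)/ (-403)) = 153390292016/ 40031012415087763839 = 0.00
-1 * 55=-55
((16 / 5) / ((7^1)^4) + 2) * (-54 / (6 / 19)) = -4108446 / 12005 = -342.23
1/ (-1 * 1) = -1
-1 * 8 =-8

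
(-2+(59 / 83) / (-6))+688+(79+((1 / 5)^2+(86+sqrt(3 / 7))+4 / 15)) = sqrt(21) / 7+3532431 / 4150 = 851.84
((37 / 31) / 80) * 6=111 / 1240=0.09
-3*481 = -1443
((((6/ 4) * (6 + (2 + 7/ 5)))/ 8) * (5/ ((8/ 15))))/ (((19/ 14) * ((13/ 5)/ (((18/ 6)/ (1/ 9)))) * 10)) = 12.64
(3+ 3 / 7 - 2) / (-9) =-10 / 63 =-0.16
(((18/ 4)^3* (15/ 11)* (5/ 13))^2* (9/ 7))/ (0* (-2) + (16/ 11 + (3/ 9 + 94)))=80712601875/ 2632581952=30.66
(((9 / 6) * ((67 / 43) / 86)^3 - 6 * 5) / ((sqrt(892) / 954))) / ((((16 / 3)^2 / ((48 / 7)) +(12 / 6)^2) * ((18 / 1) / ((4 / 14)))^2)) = -0.03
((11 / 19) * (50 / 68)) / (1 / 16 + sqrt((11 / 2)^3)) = -2200 / 13756893 + 96800 * sqrt(22) / 13756893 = 0.03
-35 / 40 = -7 / 8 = -0.88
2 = 2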